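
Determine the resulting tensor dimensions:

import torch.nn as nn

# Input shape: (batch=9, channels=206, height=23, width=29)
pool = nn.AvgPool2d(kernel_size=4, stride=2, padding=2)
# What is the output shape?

Input shape: (9, 206, 23, 29)
Output shape: (9, 206, 12, 15)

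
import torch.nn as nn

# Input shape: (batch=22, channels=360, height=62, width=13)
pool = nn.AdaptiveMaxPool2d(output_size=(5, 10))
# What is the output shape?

Input shape: (22, 360, 62, 13)
Output shape: (22, 360, 5, 10)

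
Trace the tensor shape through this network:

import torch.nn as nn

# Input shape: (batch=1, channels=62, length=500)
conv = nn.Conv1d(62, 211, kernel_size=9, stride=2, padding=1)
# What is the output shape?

Input shape: (1, 62, 500)
Output shape: (1, 211, 247)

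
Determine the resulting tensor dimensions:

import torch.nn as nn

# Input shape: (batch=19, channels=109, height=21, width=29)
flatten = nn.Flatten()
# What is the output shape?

Input shape: (19, 109, 21, 29)
Output shape: (19, 66381)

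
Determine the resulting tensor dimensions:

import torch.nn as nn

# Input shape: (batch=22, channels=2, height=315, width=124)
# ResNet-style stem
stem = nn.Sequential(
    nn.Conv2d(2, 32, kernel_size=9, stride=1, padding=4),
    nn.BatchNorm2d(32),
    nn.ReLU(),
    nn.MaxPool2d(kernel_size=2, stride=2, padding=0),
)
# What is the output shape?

Input shape: (22, 2, 315, 124)
  -> after Conv2d 9x9 stride=1: (22, 32, 315, 124)
Output shape: (22, 32, 157, 62)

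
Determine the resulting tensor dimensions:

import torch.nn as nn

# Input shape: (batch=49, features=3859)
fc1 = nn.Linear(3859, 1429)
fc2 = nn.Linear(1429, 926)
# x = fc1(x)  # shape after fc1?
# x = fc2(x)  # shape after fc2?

Input shape: (49, 3859)
  -> after fc1: (49, 1429)
Output shape: (49, 926)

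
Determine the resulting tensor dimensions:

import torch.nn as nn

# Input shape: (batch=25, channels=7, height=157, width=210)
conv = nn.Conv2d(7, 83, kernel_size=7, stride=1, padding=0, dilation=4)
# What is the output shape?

Input shape: (25, 7, 157, 210)
Output shape: (25, 83, 133, 186)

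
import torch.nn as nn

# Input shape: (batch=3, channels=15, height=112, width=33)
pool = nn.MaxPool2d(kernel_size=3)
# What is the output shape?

Input shape: (3, 15, 112, 33)
Output shape: (3, 15, 37, 11)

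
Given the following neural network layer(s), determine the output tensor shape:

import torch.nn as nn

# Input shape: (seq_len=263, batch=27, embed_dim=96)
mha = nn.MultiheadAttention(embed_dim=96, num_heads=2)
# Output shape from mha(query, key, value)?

Input shape: (263, 27, 96)
Output shape: (263, 27, 96)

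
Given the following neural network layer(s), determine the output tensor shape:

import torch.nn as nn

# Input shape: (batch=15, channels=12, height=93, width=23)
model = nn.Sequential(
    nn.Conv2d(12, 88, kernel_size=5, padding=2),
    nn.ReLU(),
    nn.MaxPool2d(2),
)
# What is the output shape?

Input shape: (15, 12, 93, 23)
  -> after Conv2d: (15, 88, 93, 23)
  -> after ReLU: (15, 88, 93, 23)
Output shape: (15, 88, 46, 11)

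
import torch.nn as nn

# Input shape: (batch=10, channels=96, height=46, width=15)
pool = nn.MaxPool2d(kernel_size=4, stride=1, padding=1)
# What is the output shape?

Input shape: (10, 96, 46, 15)
Output shape: (10, 96, 45, 14)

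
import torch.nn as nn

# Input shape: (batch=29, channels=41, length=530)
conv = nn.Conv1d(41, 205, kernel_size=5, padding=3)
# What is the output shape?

Input shape: (29, 41, 530)
Output shape: (29, 205, 532)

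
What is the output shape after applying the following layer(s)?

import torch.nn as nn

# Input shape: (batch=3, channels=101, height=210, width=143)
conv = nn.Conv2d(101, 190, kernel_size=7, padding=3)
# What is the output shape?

Input shape: (3, 101, 210, 143)
Output shape: (3, 190, 210, 143)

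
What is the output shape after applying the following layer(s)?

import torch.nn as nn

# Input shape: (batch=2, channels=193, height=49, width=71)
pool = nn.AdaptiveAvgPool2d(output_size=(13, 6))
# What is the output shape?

Input shape: (2, 193, 49, 71)
Output shape: (2, 193, 13, 6)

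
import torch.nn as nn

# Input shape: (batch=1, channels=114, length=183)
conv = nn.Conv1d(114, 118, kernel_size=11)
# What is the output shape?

Input shape: (1, 114, 183)
Output shape: (1, 118, 173)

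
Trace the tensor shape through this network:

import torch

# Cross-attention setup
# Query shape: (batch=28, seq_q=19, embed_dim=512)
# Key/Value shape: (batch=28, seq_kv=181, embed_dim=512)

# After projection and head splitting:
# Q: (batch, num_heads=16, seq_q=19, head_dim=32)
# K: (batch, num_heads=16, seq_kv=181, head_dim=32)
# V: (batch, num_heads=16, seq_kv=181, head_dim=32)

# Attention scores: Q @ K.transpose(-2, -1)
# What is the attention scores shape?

Input shape: (28, 19, 512)
Output shape: (28, 16, 19, 181)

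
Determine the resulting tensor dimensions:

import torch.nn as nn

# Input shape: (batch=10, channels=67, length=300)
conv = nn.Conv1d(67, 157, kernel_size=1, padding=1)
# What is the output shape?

Input shape: (10, 67, 300)
Output shape: (10, 157, 302)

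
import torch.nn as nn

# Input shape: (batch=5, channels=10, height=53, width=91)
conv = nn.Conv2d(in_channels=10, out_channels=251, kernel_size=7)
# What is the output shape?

Input shape: (5, 10, 53, 91)
Output shape: (5, 251, 47, 85)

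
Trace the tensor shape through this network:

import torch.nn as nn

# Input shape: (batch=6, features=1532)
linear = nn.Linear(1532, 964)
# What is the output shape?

Input shape: (6, 1532)
Output shape: (6, 964)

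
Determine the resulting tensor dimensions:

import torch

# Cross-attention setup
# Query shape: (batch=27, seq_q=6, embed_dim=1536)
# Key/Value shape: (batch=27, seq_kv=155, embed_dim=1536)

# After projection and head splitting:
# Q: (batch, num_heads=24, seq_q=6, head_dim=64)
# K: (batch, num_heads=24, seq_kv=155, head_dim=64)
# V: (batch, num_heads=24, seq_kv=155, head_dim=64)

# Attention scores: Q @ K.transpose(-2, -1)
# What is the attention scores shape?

Input shape: (27, 6, 1536)
Output shape: (27, 24, 6, 155)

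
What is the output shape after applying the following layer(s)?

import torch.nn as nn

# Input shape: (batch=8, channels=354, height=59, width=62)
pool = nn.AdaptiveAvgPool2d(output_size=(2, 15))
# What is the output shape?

Input shape: (8, 354, 59, 62)
Output shape: (8, 354, 2, 15)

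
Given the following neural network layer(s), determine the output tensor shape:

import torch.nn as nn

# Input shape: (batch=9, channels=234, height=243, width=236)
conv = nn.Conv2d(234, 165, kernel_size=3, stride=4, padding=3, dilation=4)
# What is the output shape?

Input shape: (9, 234, 243, 236)
Output shape: (9, 165, 61, 59)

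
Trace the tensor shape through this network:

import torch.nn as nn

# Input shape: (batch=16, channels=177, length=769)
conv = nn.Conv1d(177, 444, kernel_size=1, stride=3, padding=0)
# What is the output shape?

Input shape: (16, 177, 769)
Output shape: (16, 444, 257)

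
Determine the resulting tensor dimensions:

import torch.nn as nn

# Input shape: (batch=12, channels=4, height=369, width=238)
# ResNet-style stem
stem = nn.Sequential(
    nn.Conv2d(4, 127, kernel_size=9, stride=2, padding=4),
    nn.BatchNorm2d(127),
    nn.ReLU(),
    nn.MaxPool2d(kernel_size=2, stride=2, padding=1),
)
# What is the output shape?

Input shape: (12, 4, 369, 238)
  -> after Conv2d 9x9 stride=2: (12, 127, 185, 119)
Output shape: (12, 127, 93, 60)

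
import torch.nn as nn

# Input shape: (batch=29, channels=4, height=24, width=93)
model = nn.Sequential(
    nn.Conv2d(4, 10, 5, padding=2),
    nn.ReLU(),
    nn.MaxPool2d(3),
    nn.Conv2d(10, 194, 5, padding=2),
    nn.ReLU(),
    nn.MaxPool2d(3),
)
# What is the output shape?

Input shape: (29, 4, 24, 93)
  -> after first Conv2d: (29, 10, 24, 93)
  -> after first MaxPool2d: (29, 10, 8, 31)
  -> after second Conv2d: (29, 194, 8, 31)
Output shape: (29, 194, 2, 10)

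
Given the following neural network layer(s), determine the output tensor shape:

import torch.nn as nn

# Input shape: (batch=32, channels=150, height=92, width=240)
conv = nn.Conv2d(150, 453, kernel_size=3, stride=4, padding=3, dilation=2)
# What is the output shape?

Input shape: (32, 150, 92, 240)
Output shape: (32, 453, 24, 61)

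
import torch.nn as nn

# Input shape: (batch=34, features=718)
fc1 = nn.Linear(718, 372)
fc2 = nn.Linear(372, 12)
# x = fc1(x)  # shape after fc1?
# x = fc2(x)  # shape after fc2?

Input shape: (34, 718)
  -> after fc1: (34, 372)
Output shape: (34, 12)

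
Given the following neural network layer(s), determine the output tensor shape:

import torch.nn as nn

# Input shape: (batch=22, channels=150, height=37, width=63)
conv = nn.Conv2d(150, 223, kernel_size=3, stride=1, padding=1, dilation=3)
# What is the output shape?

Input shape: (22, 150, 37, 63)
Output shape: (22, 223, 33, 59)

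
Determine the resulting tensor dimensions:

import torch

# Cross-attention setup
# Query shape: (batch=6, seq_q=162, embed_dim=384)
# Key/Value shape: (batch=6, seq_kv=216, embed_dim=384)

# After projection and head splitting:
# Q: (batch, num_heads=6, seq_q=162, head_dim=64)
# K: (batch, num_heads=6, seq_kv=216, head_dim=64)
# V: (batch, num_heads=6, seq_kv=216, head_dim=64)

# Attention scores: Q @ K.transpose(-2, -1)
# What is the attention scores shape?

Input shape: (6, 162, 384)
Output shape: (6, 6, 162, 216)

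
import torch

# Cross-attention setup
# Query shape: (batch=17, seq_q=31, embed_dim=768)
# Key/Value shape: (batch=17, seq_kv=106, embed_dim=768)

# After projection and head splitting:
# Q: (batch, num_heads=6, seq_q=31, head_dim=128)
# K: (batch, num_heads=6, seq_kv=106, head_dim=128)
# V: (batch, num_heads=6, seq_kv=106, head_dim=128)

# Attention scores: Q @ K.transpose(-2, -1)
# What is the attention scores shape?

Input shape: (17, 31, 768)
Output shape: (17, 6, 31, 106)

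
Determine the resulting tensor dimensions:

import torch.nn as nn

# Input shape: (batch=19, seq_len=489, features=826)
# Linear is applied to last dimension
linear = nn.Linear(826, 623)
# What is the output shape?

Input shape: (19, 489, 826)
Output shape: (19, 489, 623)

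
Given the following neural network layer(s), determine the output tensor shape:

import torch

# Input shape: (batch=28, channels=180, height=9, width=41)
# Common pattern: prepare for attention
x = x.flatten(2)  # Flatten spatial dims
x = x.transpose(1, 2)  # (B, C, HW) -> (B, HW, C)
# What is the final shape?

Input shape: (28, 180, 9, 41)
  -> after flatten(2): (28, 180, 369)
Output shape: (28, 369, 180)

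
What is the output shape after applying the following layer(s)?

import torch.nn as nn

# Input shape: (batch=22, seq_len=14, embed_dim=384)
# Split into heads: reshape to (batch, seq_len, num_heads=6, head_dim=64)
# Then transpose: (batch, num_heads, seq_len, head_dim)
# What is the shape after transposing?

Input shape: (22, 14, 384)
  -> after reshape: (22, 14, 6, 64)
Output shape: (22, 6, 14, 64)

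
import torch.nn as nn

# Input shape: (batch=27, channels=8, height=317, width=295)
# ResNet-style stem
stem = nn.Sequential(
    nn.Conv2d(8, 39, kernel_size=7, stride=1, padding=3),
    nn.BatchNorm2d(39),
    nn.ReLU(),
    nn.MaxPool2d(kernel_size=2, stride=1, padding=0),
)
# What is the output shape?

Input shape: (27, 8, 317, 295)
  -> after Conv2d 7x7 stride=1: (27, 39, 317, 295)
Output shape: (27, 39, 316, 294)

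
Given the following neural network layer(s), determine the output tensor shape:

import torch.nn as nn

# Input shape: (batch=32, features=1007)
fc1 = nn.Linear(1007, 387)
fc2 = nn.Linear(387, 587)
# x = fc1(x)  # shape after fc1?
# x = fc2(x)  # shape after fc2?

Input shape: (32, 1007)
  -> after fc1: (32, 387)
Output shape: (32, 587)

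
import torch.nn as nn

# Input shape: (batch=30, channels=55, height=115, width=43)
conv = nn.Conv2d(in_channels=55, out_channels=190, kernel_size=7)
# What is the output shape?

Input shape: (30, 55, 115, 43)
Output shape: (30, 190, 109, 37)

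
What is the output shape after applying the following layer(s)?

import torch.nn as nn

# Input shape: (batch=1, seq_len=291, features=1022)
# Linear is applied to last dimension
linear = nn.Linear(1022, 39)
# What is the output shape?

Input shape: (1, 291, 1022)
Output shape: (1, 291, 39)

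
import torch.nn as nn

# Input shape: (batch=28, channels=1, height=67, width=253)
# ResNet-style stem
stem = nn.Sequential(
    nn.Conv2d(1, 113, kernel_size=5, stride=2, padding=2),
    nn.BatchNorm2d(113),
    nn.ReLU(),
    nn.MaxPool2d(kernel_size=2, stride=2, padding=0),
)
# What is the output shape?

Input shape: (28, 1, 67, 253)
  -> after Conv2d 5x5 stride=2: (28, 113, 34, 127)
Output shape: (28, 113, 17, 63)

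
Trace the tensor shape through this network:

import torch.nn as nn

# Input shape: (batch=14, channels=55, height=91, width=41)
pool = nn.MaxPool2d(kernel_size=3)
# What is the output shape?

Input shape: (14, 55, 91, 41)
Output shape: (14, 55, 30, 13)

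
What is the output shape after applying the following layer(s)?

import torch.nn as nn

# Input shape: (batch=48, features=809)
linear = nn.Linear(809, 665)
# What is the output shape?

Input shape: (48, 809)
Output shape: (48, 665)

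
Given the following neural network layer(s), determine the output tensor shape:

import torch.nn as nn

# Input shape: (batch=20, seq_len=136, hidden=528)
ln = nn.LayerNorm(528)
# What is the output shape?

Input shape: (20, 136, 528)
Output shape: (20, 136, 528)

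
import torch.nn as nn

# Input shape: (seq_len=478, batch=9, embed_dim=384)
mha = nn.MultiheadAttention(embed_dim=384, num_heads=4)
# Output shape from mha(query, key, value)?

Input shape: (478, 9, 384)
Output shape: (478, 9, 384)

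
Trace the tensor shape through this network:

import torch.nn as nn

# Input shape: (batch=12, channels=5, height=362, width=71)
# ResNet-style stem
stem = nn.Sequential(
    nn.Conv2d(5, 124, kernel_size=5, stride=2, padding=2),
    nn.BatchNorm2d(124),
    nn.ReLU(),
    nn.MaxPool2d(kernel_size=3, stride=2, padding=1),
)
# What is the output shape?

Input shape: (12, 5, 362, 71)
  -> after Conv2d 5x5 stride=2: (12, 124, 181, 36)
Output shape: (12, 124, 91, 18)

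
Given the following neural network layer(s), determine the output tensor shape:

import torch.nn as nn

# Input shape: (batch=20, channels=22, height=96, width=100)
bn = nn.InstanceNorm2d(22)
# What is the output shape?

Input shape: (20, 22, 96, 100)
Output shape: (20, 22, 96, 100)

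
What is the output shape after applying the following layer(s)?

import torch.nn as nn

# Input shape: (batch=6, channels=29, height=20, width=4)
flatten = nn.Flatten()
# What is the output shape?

Input shape: (6, 29, 20, 4)
Output shape: (6, 2320)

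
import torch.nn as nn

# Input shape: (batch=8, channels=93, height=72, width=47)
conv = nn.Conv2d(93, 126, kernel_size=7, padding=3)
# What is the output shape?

Input shape: (8, 93, 72, 47)
Output shape: (8, 126, 72, 47)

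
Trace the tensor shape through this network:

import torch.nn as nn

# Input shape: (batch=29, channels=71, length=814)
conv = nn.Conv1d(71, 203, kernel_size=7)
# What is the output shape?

Input shape: (29, 71, 814)
Output shape: (29, 203, 808)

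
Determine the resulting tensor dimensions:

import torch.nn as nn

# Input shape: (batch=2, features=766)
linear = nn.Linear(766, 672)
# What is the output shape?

Input shape: (2, 766)
Output shape: (2, 672)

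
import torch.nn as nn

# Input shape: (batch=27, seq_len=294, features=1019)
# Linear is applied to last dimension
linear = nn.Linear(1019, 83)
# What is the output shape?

Input shape: (27, 294, 1019)
Output shape: (27, 294, 83)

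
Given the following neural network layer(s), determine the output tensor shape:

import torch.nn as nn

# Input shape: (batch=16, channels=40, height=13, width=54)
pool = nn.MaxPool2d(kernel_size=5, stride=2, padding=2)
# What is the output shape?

Input shape: (16, 40, 13, 54)
Output shape: (16, 40, 7, 27)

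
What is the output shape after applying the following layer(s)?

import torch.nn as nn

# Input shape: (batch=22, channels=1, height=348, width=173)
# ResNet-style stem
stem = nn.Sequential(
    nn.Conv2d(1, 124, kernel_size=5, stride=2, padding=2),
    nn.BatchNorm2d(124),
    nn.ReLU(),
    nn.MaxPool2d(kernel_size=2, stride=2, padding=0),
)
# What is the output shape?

Input shape: (22, 1, 348, 173)
  -> after Conv2d 5x5 stride=2: (22, 124, 174, 87)
Output shape: (22, 124, 87, 43)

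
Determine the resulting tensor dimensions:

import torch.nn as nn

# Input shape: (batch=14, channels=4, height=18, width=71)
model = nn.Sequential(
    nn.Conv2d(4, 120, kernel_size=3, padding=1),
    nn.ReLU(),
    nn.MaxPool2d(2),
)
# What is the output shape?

Input shape: (14, 4, 18, 71)
  -> after Conv2d: (14, 120, 18, 71)
  -> after ReLU: (14, 120, 18, 71)
Output shape: (14, 120, 9, 35)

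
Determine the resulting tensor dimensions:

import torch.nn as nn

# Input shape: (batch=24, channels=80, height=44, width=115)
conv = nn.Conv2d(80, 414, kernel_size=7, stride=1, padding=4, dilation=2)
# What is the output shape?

Input shape: (24, 80, 44, 115)
Output shape: (24, 414, 40, 111)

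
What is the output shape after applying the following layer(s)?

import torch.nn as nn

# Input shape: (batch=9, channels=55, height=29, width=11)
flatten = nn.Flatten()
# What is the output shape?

Input shape: (9, 55, 29, 11)
Output shape: (9, 17545)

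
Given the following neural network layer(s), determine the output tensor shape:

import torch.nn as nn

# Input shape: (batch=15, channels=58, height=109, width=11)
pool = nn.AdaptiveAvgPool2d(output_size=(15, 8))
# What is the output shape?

Input shape: (15, 58, 109, 11)
Output shape: (15, 58, 15, 8)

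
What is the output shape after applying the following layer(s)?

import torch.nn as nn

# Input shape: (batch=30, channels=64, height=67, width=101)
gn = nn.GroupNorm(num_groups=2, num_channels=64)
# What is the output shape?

Input shape: (30, 64, 67, 101)
Output shape: (30, 64, 67, 101)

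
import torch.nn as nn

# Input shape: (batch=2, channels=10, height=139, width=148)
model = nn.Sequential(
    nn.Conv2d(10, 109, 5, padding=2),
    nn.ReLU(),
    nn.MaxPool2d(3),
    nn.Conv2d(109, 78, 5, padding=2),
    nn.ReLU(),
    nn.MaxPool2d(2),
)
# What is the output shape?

Input shape: (2, 10, 139, 148)
  -> after first Conv2d: (2, 109, 139, 148)
  -> after first MaxPool2d: (2, 109, 46, 49)
  -> after second Conv2d: (2, 78, 46, 49)
Output shape: (2, 78, 23, 24)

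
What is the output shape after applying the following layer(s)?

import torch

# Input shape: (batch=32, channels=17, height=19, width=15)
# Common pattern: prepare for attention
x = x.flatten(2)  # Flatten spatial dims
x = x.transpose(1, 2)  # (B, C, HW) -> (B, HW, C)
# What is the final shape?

Input shape: (32, 17, 19, 15)
  -> after flatten(2): (32, 17, 285)
Output shape: (32, 285, 17)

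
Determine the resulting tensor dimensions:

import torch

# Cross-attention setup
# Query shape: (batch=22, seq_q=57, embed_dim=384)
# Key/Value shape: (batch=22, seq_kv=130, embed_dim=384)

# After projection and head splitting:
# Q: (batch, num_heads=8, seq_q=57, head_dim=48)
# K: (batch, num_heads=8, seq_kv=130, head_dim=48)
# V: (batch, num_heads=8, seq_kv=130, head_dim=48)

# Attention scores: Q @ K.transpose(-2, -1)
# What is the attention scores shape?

Input shape: (22, 57, 384)
Output shape: (22, 8, 57, 130)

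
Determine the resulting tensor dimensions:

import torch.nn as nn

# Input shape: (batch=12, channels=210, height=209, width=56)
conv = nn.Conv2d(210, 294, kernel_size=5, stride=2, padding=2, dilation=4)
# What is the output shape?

Input shape: (12, 210, 209, 56)
Output shape: (12, 294, 99, 22)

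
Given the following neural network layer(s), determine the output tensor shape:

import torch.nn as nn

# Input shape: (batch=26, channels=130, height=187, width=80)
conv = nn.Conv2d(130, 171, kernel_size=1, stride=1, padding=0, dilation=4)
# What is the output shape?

Input shape: (26, 130, 187, 80)
Output shape: (26, 171, 187, 80)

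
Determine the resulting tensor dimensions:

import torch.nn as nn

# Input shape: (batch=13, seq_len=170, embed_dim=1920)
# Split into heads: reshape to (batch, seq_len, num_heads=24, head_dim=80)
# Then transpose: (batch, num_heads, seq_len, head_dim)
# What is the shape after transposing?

Input shape: (13, 170, 1920)
  -> after reshape: (13, 170, 24, 80)
Output shape: (13, 24, 170, 80)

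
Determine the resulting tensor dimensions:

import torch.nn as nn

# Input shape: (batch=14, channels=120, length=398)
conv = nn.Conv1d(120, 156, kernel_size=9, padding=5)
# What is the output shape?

Input shape: (14, 120, 398)
Output shape: (14, 156, 400)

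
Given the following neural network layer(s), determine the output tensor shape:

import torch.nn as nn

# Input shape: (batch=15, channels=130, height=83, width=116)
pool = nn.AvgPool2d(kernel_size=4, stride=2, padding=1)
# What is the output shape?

Input shape: (15, 130, 83, 116)
Output shape: (15, 130, 41, 58)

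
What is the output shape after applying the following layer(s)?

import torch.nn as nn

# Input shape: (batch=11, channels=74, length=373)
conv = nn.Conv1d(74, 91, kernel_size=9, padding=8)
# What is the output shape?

Input shape: (11, 74, 373)
Output shape: (11, 91, 381)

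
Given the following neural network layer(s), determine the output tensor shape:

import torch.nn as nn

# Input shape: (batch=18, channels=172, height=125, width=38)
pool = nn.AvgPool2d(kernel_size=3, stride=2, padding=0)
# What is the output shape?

Input shape: (18, 172, 125, 38)
Output shape: (18, 172, 62, 18)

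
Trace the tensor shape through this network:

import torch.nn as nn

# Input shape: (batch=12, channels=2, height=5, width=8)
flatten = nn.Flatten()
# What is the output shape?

Input shape: (12, 2, 5, 8)
Output shape: (12, 80)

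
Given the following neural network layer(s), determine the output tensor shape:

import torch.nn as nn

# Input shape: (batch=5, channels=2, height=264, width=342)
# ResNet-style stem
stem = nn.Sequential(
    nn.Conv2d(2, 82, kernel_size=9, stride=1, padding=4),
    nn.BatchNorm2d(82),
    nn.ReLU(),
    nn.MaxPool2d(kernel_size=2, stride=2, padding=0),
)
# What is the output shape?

Input shape: (5, 2, 264, 342)
  -> after Conv2d 9x9 stride=1: (5, 82, 264, 342)
Output shape: (5, 82, 132, 171)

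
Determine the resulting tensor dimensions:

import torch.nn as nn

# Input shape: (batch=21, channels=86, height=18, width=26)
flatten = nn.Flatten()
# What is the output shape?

Input shape: (21, 86, 18, 26)
Output shape: (21, 40248)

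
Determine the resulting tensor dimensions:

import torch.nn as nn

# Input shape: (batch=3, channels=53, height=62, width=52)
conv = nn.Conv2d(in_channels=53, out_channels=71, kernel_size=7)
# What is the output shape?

Input shape: (3, 53, 62, 52)
Output shape: (3, 71, 56, 46)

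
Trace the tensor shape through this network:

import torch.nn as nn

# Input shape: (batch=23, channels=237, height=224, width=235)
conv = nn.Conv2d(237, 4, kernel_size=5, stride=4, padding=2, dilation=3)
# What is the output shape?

Input shape: (23, 237, 224, 235)
Output shape: (23, 4, 54, 57)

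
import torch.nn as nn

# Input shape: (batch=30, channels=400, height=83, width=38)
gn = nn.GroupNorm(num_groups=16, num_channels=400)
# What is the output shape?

Input shape: (30, 400, 83, 38)
Output shape: (30, 400, 83, 38)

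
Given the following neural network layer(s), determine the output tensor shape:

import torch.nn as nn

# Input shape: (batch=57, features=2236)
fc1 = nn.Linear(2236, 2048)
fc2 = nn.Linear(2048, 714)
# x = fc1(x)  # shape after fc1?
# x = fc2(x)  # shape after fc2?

Input shape: (57, 2236)
  -> after fc1: (57, 2048)
Output shape: (57, 714)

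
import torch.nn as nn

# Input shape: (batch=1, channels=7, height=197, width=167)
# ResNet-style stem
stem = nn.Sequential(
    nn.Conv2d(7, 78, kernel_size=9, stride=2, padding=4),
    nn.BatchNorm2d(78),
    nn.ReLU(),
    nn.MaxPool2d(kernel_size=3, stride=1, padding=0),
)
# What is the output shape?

Input shape: (1, 7, 197, 167)
  -> after Conv2d 9x9 stride=2: (1, 78, 99, 84)
Output shape: (1, 78, 97, 82)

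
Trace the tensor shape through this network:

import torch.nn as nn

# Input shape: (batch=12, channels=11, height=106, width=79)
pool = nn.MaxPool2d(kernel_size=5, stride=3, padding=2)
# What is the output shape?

Input shape: (12, 11, 106, 79)
Output shape: (12, 11, 36, 27)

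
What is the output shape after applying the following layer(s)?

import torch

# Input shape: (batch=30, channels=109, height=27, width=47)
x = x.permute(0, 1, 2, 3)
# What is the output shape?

Input shape: (30, 109, 27, 47)
Output shape: (30, 109, 27, 47)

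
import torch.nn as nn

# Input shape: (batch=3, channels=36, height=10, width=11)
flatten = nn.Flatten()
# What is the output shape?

Input shape: (3, 36, 10, 11)
Output shape: (3, 3960)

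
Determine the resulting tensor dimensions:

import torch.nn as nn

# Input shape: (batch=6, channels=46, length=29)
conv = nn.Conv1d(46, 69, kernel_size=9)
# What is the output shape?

Input shape: (6, 46, 29)
Output shape: (6, 69, 21)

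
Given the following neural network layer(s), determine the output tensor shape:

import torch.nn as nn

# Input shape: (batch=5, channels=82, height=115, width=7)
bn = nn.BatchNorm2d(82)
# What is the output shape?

Input shape: (5, 82, 115, 7)
Output shape: (5, 82, 115, 7)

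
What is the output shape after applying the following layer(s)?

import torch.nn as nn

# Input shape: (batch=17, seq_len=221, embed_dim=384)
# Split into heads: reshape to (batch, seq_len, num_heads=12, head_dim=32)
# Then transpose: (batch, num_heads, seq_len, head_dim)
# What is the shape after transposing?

Input shape: (17, 221, 384)
  -> after reshape: (17, 221, 12, 32)
Output shape: (17, 12, 221, 32)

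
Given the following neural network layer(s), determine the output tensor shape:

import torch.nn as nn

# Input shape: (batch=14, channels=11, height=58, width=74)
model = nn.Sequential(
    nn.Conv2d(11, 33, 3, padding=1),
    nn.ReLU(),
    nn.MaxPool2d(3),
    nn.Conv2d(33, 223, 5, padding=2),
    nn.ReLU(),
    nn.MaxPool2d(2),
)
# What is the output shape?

Input shape: (14, 11, 58, 74)
  -> after first Conv2d: (14, 33, 58, 74)
  -> after first MaxPool2d: (14, 33, 19, 24)
  -> after second Conv2d: (14, 223, 19, 24)
Output shape: (14, 223, 9, 12)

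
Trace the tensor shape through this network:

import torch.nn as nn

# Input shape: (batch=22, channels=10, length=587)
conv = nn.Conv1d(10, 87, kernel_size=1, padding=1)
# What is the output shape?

Input shape: (22, 10, 587)
Output shape: (22, 87, 589)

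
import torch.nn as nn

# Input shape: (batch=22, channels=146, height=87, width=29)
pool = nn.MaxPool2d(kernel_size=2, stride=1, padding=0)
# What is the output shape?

Input shape: (22, 146, 87, 29)
Output shape: (22, 146, 86, 28)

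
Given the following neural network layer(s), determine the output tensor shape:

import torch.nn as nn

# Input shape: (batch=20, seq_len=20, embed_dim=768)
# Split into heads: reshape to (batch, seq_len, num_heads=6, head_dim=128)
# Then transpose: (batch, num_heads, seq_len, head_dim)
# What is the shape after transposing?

Input shape: (20, 20, 768)
  -> after reshape: (20, 20, 6, 128)
Output shape: (20, 6, 20, 128)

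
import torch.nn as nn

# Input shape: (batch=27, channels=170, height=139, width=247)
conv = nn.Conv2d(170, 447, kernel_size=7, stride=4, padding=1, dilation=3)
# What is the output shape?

Input shape: (27, 170, 139, 247)
Output shape: (27, 447, 31, 58)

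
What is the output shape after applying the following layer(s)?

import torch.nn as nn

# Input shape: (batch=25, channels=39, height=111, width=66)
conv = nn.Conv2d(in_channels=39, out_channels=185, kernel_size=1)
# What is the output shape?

Input shape: (25, 39, 111, 66)
Output shape: (25, 185, 111, 66)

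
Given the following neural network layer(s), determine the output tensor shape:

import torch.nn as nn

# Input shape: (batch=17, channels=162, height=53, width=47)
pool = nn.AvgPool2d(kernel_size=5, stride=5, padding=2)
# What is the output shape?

Input shape: (17, 162, 53, 47)
Output shape: (17, 162, 11, 10)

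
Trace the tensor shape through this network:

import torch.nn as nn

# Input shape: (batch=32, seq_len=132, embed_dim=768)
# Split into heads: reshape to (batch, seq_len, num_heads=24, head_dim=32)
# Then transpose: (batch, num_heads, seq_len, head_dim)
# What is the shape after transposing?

Input shape: (32, 132, 768)
  -> after reshape: (32, 132, 24, 32)
Output shape: (32, 24, 132, 32)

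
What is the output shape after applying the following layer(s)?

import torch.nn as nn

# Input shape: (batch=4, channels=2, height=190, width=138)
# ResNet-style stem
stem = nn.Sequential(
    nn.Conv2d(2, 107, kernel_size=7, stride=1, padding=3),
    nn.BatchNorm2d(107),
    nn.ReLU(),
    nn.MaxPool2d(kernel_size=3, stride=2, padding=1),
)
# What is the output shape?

Input shape: (4, 2, 190, 138)
  -> after Conv2d 7x7 stride=1: (4, 107, 190, 138)
Output shape: (4, 107, 95, 69)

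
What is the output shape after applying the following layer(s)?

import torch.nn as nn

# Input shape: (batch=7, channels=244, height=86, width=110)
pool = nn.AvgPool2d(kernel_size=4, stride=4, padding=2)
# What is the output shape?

Input shape: (7, 244, 86, 110)
Output shape: (7, 244, 22, 28)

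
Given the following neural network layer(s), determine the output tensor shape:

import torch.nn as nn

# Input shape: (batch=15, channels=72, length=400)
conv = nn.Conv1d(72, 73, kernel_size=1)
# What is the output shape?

Input shape: (15, 72, 400)
Output shape: (15, 73, 400)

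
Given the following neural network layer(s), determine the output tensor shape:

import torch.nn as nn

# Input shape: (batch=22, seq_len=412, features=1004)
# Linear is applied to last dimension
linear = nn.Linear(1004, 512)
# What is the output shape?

Input shape: (22, 412, 1004)
Output shape: (22, 412, 512)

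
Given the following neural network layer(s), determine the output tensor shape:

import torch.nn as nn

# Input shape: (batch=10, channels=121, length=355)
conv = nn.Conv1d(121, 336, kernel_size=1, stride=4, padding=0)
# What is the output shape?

Input shape: (10, 121, 355)
Output shape: (10, 336, 89)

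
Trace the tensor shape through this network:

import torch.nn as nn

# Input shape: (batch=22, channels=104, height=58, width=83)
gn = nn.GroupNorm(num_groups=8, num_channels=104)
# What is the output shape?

Input shape: (22, 104, 58, 83)
Output shape: (22, 104, 58, 83)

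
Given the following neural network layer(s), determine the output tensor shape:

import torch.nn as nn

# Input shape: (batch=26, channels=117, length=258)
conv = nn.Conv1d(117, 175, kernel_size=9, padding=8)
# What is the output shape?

Input shape: (26, 117, 258)
Output shape: (26, 175, 266)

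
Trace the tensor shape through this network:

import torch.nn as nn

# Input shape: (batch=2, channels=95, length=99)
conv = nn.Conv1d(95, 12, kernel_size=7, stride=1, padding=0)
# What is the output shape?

Input shape: (2, 95, 99)
Output shape: (2, 12, 93)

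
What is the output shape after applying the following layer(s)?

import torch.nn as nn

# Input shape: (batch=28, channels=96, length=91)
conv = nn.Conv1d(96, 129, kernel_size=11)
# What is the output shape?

Input shape: (28, 96, 91)
Output shape: (28, 129, 81)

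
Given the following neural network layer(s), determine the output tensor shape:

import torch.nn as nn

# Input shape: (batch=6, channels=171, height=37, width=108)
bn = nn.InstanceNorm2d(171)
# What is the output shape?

Input shape: (6, 171, 37, 108)
Output shape: (6, 171, 37, 108)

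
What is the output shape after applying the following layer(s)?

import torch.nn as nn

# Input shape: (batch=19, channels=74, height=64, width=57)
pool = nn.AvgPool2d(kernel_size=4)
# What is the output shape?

Input shape: (19, 74, 64, 57)
Output shape: (19, 74, 16, 14)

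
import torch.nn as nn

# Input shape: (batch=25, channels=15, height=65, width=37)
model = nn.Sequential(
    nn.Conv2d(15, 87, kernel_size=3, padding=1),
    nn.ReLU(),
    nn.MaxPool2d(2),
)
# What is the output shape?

Input shape: (25, 15, 65, 37)
  -> after Conv2d: (25, 87, 65, 37)
  -> after ReLU: (25, 87, 65, 37)
Output shape: (25, 87, 32, 18)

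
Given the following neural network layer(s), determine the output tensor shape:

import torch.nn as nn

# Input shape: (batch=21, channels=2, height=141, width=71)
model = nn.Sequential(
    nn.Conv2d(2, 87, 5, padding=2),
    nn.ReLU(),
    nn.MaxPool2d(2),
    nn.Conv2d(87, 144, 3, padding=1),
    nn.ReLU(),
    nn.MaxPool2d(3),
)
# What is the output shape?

Input shape: (21, 2, 141, 71)
  -> after first Conv2d: (21, 87, 141, 71)
  -> after first MaxPool2d: (21, 87, 70, 35)
  -> after second Conv2d: (21, 144, 70, 35)
Output shape: (21, 144, 23, 11)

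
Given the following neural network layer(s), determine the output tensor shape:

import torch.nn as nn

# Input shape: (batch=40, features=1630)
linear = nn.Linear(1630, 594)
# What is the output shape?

Input shape: (40, 1630)
Output shape: (40, 594)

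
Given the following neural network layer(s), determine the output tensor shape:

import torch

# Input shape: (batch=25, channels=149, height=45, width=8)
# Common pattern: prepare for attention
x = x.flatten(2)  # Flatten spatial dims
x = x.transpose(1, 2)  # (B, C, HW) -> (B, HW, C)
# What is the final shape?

Input shape: (25, 149, 45, 8)
  -> after flatten(2): (25, 149, 360)
Output shape: (25, 360, 149)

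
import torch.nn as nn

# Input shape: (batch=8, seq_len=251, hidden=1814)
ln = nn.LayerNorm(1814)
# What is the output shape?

Input shape: (8, 251, 1814)
Output shape: (8, 251, 1814)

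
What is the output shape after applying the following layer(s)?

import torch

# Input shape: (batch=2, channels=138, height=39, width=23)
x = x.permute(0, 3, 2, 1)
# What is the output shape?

Input shape: (2, 138, 39, 23)
Output shape: (2, 23, 39, 138)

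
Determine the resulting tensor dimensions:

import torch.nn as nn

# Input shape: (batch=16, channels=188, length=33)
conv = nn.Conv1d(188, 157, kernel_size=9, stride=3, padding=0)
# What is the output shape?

Input shape: (16, 188, 33)
Output shape: (16, 157, 9)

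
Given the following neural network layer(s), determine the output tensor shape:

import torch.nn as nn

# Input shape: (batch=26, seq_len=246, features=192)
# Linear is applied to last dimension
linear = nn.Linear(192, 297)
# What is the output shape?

Input shape: (26, 246, 192)
Output shape: (26, 246, 297)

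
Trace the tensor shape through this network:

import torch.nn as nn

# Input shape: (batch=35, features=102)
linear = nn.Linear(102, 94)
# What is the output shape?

Input shape: (35, 102)
Output shape: (35, 94)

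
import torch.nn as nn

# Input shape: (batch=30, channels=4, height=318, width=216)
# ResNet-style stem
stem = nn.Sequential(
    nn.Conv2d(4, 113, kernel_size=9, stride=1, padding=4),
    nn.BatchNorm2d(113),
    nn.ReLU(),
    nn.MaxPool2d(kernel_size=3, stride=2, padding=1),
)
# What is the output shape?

Input shape: (30, 4, 318, 216)
  -> after Conv2d 9x9 stride=1: (30, 113, 318, 216)
Output shape: (30, 113, 159, 108)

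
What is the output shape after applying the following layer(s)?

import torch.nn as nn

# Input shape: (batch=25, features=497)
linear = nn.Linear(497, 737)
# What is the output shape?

Input shape: (25, 497)
Output shape: (25, 737)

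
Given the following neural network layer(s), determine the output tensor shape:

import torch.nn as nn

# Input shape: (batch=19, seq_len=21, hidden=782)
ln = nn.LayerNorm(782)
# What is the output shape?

Input shape: (19, 21, 782)
Output shape: (19, 21, 782)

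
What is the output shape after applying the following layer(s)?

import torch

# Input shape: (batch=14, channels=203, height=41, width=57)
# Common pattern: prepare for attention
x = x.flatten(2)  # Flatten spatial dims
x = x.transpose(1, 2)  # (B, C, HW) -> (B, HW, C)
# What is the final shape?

Input shape: (14, 203, 41, 57)
  -> after flatten(2): (14, 203, 2337)
Output shape: (14, 2337, 203)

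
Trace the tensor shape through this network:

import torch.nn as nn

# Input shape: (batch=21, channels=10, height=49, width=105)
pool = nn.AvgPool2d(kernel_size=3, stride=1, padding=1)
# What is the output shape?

Input shape: (21, 10, 49, 105)
Output shape: (21, 10, 49, 105)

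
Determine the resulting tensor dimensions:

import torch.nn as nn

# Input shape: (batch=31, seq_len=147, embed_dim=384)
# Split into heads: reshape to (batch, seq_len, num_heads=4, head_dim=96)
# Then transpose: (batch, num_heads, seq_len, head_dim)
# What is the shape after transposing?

Input shape: (31, 147, 384)
  -> after reshape: (31, 147, 4, 96)
Output shape: (31, 4, 147, 96)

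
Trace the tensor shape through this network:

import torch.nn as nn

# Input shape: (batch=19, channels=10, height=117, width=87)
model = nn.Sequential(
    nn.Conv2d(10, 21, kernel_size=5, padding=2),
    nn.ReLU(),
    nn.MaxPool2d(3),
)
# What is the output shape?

Input shape: (19, 10, 117, 87)
  -> after Conv2d: (19, 21, 117, 87)
  -> after ReLU: (19, 21, 117, 87)
Output shape: (19, 21, 39, 29)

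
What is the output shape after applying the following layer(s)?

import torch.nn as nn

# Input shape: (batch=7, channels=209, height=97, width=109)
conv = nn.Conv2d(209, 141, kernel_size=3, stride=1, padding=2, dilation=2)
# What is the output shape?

Input shape: (7, 209, 97, 109)
Output shape: (7, 141, 97, 109)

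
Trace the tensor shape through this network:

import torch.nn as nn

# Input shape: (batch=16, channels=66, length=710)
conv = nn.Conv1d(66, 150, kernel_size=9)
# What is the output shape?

Input shape: (16, 66, 710)
Output shape: (16, 150, 702)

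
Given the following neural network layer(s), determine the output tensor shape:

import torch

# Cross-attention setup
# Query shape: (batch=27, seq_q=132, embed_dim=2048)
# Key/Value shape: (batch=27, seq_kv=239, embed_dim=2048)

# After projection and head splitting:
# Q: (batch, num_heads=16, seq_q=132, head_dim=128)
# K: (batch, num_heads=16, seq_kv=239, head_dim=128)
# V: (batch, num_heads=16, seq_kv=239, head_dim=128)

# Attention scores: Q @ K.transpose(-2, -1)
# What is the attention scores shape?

Input shape: (27, 132, 2048)
Output shape: (27, 16, 132, 239)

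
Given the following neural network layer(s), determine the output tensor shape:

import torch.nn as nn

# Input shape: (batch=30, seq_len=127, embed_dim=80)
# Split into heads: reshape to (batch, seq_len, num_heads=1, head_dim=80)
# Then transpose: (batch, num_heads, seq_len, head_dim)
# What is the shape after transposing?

Input shape: (30, 127, 80)
  -> after reshape: (30, 127, 1, 80)
Output shape: (30, 1, 127, 80)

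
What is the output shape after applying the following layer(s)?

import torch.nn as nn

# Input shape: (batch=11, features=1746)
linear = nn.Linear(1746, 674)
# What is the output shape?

Input shape: (11, 1746)
Output shape: (11, 674)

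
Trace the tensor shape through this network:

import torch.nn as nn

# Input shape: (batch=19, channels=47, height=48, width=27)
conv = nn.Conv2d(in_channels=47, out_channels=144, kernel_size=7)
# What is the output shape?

Input shape: (19, 47, 48, 27)
Output shape: (19, 144, 42, 21)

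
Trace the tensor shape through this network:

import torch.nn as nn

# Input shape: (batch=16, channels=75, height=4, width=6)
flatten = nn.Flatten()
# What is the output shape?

Input shape: (16, 75, 4, 6)
Output shape: (16, 1800)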